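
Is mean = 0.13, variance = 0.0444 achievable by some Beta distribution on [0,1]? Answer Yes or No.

A Beta with mean μ has variance μ(1−μ)/(α+β+1) < μ(1−μ).
Here μ(1−μ) = 0.13×0.87 = 0.1131, and 0.0444 < 0.1131.

Yes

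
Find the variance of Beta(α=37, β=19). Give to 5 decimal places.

0.00393

Var = αβ/[(α+β)²(α+β+1)] = (37×19)/(56²×57) = 703/178752 = 0.00393.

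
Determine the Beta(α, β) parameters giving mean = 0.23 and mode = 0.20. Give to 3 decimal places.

Let s = α+β. Mean gives α = μs = 0.23s; mode gives (α−1)/(s−2) = 0.20.
Substituting: 0.23s − 1 = 0.20(s−2) = 0.20s − 0.40, so 0.03s = 0.60 and s = 20.0000.
Then α = 0.23×20.0000 = 4.600 and β = s−α = 15.400.

α = 4.600, β = 15.400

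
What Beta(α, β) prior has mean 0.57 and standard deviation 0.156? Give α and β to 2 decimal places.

α = 5.17, β = 3.90

First σ² = 0.024336. Setting α = μn, β = (1−μ)n with n = α+β,
μ(1−μ)/(n+1) = 0.024336 ⇒ n+1 = 0.2451/0.024336 = 10.0715 ⇒ n = 9.0715.
Hence α = 0.57×9.0715 = 5.17, β = 0.43×9.0715 = 3.90.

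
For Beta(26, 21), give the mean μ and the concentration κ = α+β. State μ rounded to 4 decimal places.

κ = α+β = 26+21 = 47; μ = α/κ = 26/47 = 0.5532.

μ = 0.5532, κ = 47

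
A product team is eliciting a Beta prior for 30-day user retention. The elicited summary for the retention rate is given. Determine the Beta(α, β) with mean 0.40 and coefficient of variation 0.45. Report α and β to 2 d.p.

α = 2.56, β = 3.84

Var = (CV·μ)² = (0.45×0.40)² = 0.032400.
α+β = μ(1−μ)/Var − 1 = 0.2400/0.032400 − 1 = 6.4074.
Thus α = 0.40·6.4074 = 2.56 and β = 0.60·6.4074 = 3.84.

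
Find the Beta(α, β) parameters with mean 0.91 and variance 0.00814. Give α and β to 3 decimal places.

By moment matching, α+β = μ(1−μ)/σ² − 1 = (0.91·0.09)/0.00814 − 1 = 10.0614 − 1 = 9.0614.
Since α/(α+β) = μ, α = 0.91·9.0614 = 8.246 and β = 0.09·9.0614 = 0.816.

α = 8.246, β = 0.816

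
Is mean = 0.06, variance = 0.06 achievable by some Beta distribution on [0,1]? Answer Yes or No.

No

For any Beta, Var(X) < E[X]·(1−E[X]).
Here μ(1−μ) = 0.06×0.94 = 0.0564, and 0.06 ≥ 0.0564.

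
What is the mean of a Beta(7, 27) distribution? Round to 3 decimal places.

E[X] = α/(α+β) = 7/34 = 0.206.

0.206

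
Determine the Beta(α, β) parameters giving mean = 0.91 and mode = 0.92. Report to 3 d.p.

α = 76.440, β = 7.560

With s = α+β: μ = α/s and mode = (α−1)/(s−2). Eliminating α = μs,
μs − 1 = m(s−2) ⇒ s(μ−m) = 1−2m ⇒ s = -0.84/-0.01 = 84.0000.
So α = μs = 76.440, β = (1−μ)s = 7.560.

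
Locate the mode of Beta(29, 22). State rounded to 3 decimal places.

The density x^(α−1)(1−x)^(β−1) is maximised at (α−1)/(α+β−2) = 28/49 = 0.571.

0.571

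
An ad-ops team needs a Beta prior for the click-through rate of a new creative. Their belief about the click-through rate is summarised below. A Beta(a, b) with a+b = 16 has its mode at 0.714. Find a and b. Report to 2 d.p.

a = 11.00, b = 5.00

Since the density peak of Beta(a,b) is at (a−1)/(a+b−2),
a = 1 + 0.714(16−2) = 11.00 and b = 16 − 11.00 = 5.00.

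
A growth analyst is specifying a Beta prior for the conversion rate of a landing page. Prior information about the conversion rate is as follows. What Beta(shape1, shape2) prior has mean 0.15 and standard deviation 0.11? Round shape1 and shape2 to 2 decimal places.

Variance = 0.11² = 0.0121. The moment-matching identity shape1+shape2 = μ(1−μ)/Var − 1 gives
shape1+shape2 = 0.1275/0.0121 − 1 = 9.5372, so shape1 = μ·9.5372 = 1.43 and shape2 = (1−μ)·9.5372 = 8.11.

shape1 = 1.43, shape2 = 8.11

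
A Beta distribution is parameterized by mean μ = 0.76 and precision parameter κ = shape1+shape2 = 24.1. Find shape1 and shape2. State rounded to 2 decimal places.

shape1 = 18.32, shape2 = 5.78

shape1 = μκ = 0.76×24.1 = 18.32 and shape2 = (1−μ)κ = 0.24×24.1 = 5.78.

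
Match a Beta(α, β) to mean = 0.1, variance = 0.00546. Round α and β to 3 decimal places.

By moment matching, α+β = μ(1−μ)/σ² − 1 = (0.1·0.9)/0.00546 − 1 = 16.4835 − 1 = 15.4835.
Since α/(α+β) = μ, α = 0.1·15.4835 = 1.548 and β = 0.9·15.4835 = 13.935.

α = 1.548, β = 13.935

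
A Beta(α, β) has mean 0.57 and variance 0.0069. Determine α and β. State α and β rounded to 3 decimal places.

α = 19.677, β = 14.844

By moment matching, α+β = μ(1−μ)/σ² − 1 = (0.57·0.43)/0.0069 − 1 = 35.5217 − 1 = 34.5217.
Since α/(α+β) = μ, α = 0.57·34.5217 = 19.677 and β = 0.43·34.5217 = 14.844.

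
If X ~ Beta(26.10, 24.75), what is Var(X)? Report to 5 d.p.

α+β = 50.85 and αβ = 645.9750, so Var = αβ/[(α+β)²(α+β+1)] = 645.9750/134069.711625 = 0.00482.

0.00482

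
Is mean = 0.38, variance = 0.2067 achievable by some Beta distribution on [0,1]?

Yes

A Beta with mean μ has variance μ(1−μ)/(α+β+1) < μ(1−μ).
Here μ(1−μ) = 0.38×0.62 = 0.2356, and 0.2067 < 0.2356.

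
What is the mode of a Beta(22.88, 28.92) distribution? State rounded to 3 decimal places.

0.439

With α,β > 1, mode = (α−1)/(α+β−2) = 21.88/49.80 = 0.439.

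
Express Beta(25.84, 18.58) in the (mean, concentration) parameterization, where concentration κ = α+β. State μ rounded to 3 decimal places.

μ = 0.582, κ = 44.42

κ = α+β = 25.84+18.58 = 44.42; μ = α/κ = 25.84/44.42 = 0.582.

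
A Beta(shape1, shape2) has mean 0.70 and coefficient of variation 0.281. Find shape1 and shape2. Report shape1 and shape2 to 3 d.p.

shape1 = 3.099, shape2 = 1.328

Var = (CV·μ)² = (0.281×0.70)² = 0.038691.
shape1+shape2 = μ(1−μ)/Var − 1 = 0.2100/0.038691 − 1 = 4.4276.
Thus shape1 = 0.70·4.4276 = 3.099 and shape2 = 0.30·4.4276 = 1.328.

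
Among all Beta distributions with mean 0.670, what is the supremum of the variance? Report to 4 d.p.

For fixed mean μ the Beta variance is μ(1−μ)/(α+β+1), increasing as α+β decreases.
Its least upper bound (not attained) is μ(1−μ) = 0.670·0.330 = 0.2211.

0.2211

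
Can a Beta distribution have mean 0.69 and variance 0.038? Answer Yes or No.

The Beta variance bound is σ² < μ(1−μ).
Here μ(1−μ) = 0.69×0.31 = 0.2139, and 0.038 < 0.2139.

Yes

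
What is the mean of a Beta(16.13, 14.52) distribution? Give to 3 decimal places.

The Beta mean is α/(α+β) = 16.13/(16.13+14.52) = 0.526.

0.526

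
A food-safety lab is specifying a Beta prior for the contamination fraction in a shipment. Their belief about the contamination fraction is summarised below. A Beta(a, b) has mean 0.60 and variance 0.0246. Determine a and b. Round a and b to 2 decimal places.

a = 5.25, b = 3.50

By moment matching, a+b = μ(1−μ)/σ² − 1 = (0.60·0.40)/0.0246 − 1 = 9.7561 − 1 = 8.7561.
Since a/(a+b) = μ, a = 0.60·8.7561 = 5.25 and b = 0.40·8.7561 = 3.50.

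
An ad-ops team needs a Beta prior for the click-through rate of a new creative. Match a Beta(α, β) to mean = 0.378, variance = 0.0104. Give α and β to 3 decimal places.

Let s = α+β. The Beta variance is μ(1−μ)/(s+1).
So s+1 = μ(1−μ)/σ² = (0.378×0.622)/0.0104 = 0.235116/0.0104 = 22.6073, giving s = 21.6073.
Then α = μs = 0.378×21.6073 = 8.168 and β = (1−μ)s = 0.622×21.6073 = 13.440.

α = 8.168, β = 13.440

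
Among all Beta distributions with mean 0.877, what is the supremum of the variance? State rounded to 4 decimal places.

For fixed mean μ the Beta variance is μ(1−μ)/(α+β+1), increasing as α+β decreases.
Its least upper bound (not attained) is μ(1−μ) = 0.877·0.123 = 0.1079.

0.1079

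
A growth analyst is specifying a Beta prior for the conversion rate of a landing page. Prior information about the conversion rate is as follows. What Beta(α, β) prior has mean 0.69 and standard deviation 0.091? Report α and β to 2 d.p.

σ² = 0.091² = 0.008281.
With s = α+β, Var = μ(1−μ)/(s+1), so s+1 = (0.69×0.31)/0.008281 = 25.8302 and s = 24.8302.
α = μs = 17.13, β = (1−μ)s = 7.70.

α = 17.13, β = 7.70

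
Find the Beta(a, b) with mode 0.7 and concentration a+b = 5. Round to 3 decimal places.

a = 3.100, b = 1.900

Mode = (a−1)/(κ−2) with κ = a+b, so a−1 = 0.7·3 = 2.100.
a = 3.100; b = κ − a = 1.900.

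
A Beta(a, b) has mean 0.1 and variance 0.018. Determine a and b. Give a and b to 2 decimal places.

a = 0.40, b = 3.60

By moment matching, a+b = μ(1−μ)/σ² − 1 = (0.1·0.9)/0.018 − 1 = 5.0000 − 1 = 4.0000.
Since a/(a+b) = μ, a = 0.1·4.0000 = 0.40 and b = 0.9·4.0000 = 3.60.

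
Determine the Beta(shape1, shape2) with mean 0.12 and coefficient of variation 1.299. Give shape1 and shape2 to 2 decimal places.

σ = CV·μ = 1.299×0.12 = 0.15588, so σ² = 0.024299.
s+1 = μ(1−μ)/σ² = 0.1056/0.024299 = 4.3459, so s = shape1+shape2 = 3.3459.
shape1 = μs = 0.40, shape2 = (1−μ)s = 2.94.

shape1 = 0.40, shape2 = 2.94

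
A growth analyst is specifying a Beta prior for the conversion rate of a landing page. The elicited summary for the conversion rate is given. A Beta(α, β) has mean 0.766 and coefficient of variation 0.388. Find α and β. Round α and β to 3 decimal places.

α = 0.788, β = 0.241

Var = (CV·μ)² = (0.388×0.766)² = 0.088333.
α+β = μ(1−μ)/Var − 1 = 0.179244/0.088333 − 1 = 1.0292.
Thus α = 0.766·1.0292 = 0.788 and β = 0.234·1.0292 = 0.241.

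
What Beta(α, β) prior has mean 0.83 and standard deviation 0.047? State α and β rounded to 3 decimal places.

σ² = 0.047² = 0.002209.
With s = α+β, Var = μ(1−μ)/(s+1), so s+1 = (0.83×0.17)/0.002209 = 63.8751 and s = 62.8751.
α = μs = 52.186, β = (1−μ)s = 10.689.

α = 52.186, β = 10.689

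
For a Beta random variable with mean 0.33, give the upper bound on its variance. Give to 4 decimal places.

0.2211

Var = μ(1−μ)/(α+β+1), which approaches μ(1−μ) as α+β → 0.
So the supremum is μ(1−μ) = 0.33×0.67 = 0.2211.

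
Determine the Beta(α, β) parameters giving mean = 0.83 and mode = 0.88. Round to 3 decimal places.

α = 12.616, β = 2.584

With s = α+β: μ = α/s and mode = (α−1)/(s−2). Eliminating α = μs,
μs − 1 = m(s−2) ⇒ s(μ−m) = 1−2m ⇒ s = -0.76/-0.05 = 15.2000.
So α = μs = 12.616, β = (1−μ)s = 2.584.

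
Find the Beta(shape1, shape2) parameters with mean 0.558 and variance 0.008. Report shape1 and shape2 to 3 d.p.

Let s = shape1+shape2. The Beta variance is μ(1−μ)/(s+1).
So s+1 = μ(1−μ)/σ² = (0.558×0.442)/0.008 = 0.246636/0.008 = 30.8295, giving s = 29.8295.
Then shape1 = μs = 0.558×29.8295 = 16.645 and shape2 = (1−μ)s = 0.442×29.8295 = 13.185.

shape1 = 16.645, shape2 = 13.185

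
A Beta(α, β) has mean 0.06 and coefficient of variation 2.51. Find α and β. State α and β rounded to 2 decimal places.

α = 0.09, β = 1.40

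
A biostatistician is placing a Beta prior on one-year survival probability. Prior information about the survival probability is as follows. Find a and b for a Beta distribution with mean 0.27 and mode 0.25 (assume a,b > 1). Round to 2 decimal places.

a = 6.75, b = 18.25

Let s = a+b. Mean gives a = μs = 0.27s; mode gives (a−1)/(s−2) = 0.25.
Substituting: 0.27s − 1 = 0.25(s−2) = 0.25s − 0.50, so 0.02s = 0.50 and s = 25.0000.
Then a = 0.27×25.0000 = 6.75 and b = s−a = 18.25.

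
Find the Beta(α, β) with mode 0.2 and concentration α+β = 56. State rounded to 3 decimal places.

α = 11.800, β = 44.200

Mode = (α−1)/(κ−2) with κ = α+β, so α−1 = 0.2·54 = 10.800.
α = 11.800; β = κ − α = 44.200.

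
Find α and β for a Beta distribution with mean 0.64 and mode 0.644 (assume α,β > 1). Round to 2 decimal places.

With s = α+β: μ = α/s and mode = (α−1)/(s−2). Eliminating α = μs,
μs − 1 = m(s−2) ⇒ s(μ−m) = 1−2m ⇒ s = -0.288/-0.004 = 72.0000.
So α = μs = 46.08, β = (1−μ)s = 25.92.

α = 46.08, β = 25.92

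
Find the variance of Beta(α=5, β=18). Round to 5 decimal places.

0.00709

α+β = 23 and αβ = 90, so Var = αβ/[(α+β)²(α+β+1)] = 90/12696 = 0.00709.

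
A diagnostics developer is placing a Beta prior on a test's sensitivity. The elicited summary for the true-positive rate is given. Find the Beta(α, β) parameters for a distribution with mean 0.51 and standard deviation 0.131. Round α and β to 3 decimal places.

Variance = 0.131² = 0.017161. The moment-matching identity α+β = μ(1−μ)/Var − 1 gives
α+β = 0.2499/0.017161 − 1 = 13.5621, so α = μ·13.5621 = 6.917 and β = (1−μ)·13.5621 = 6.645.

α = 6.917, β = 6.645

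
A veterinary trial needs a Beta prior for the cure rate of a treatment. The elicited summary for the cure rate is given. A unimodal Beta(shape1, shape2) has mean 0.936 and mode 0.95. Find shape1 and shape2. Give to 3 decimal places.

shape1 = 60.171, shape2 = 4.114

Let s = shape1+shape2. Mean gives shape1 = μs = 0.936s; mode gives (shape1−1)/(s−2) = 0.95.
Substituting: 0.936s − 1 = 0.95(s−2) = 0.95s − 1.90, so -0.014s = -0.90 and s = 64.2857.
Then shape1 = 0.936×64.2857 = 60.171 and shape2 = s−shape1 = 4.114.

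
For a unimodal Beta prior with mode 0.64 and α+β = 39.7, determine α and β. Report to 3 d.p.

α = 25.128, β = 14.572

For α,β>1 the mode is (α−1)/(α+β−2), so α = mode·(κ−2)+1 = 0.64×37.7+1 = 25.128.
And β = (1−mode)·(κ−2)+1 = 0.36×37.7+1 = 14.572.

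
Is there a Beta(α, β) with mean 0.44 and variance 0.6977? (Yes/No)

For any Beta, Var(X) < E[X]·(1−E[X]).
Here μ(1−μ) = 0.44×0.56 = 0.2464, and 0.6977 ≥ 0.2464.

No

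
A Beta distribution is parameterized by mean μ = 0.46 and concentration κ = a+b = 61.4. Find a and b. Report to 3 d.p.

a = 28.244, b = 33.156

a = μκ = 0.46×61.4 = 28.244 and b = (1−μ)κ = 0.54×61.4 = 33.156.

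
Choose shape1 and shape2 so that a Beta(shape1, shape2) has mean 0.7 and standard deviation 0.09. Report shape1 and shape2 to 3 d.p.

First σ² = 0.0081. Setting shape1 = μn, shape2 = (1−μ)n with n = shape1+shape2,
μ(1−μ)/(n+1) = 0.0081 ⇒ n+1 = 0.21/0.0081 = 25.9259 ⇒ n = 24.9259.
Hence shape1 = 0.7×24.9259 = 17.448, shape2 = 0.3×24.9259 = 7.478.

shape1 = 17.448, shape2 = 7.478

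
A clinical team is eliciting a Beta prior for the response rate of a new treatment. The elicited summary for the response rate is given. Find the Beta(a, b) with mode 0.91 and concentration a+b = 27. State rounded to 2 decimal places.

a = 23.75, b = 3.25

Since the density peak of Beta(a,b) is at (a−1)/(a+b−2),
a = 1 + 0.91(27−2) = 23.75 and b = 27 − 23.75 = 3.25.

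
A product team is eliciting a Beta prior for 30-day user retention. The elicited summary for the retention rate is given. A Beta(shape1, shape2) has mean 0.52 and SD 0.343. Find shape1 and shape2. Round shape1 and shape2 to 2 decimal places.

σ² = 0.343² = 0.117649.
With s = shape1+shape2, Var = μ(1−μ)/(s+1), so s+1 = (0.52×0.48)/0.117649 = 2.1216 and s = 1.1216.
shape1 = μs = 0.58, shape2 = (1−μ)s = 0.54.

shape1 = 0.58, shape2 = 0.54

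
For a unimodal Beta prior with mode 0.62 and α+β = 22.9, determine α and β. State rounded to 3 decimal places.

Mode = (α−1)/(κ−2) with κ = α+β, so α−1 = 0.62·20.9 = 12.958.
α = 13.958; β = κ − α = 8.942.

α = 13.958, β = 8.942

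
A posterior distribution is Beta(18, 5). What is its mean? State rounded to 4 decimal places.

E[X] = α/(α+β) = 18/23 = 0.7826.

0.7826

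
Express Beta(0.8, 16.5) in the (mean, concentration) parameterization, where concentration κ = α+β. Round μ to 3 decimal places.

μ = 0.046, κ = 17.3

κ = α+β = 0.8+16.5 = 17.3; μ = α/κ = 0.8/17.3 = 0.046.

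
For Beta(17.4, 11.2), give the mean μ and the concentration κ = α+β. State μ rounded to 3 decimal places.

κ = α+β = 17.4+11.2 = 28.6; μ = α/κ = 17.4/28.6 = 0.608.

μ = 0.608, κ = 28.6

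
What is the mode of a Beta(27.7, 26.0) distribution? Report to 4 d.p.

0.5164

The density x^(α−1)(1−x)^(β−1) is maximised at (α−1)/(α+β−2) = 26.7/51.7 = 0.5164.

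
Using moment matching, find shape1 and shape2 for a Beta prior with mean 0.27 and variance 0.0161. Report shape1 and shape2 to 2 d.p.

By moment matching, shape1+shape2 = μ(1−μ)/σ² − 1 = (0.27·0.73)/0.0161 − 1 = 12.2422 − 1 = 11.2422.
Since shape1/(shape1+shape2) = μ, shape1 = 0.27·11.2422 = 3.04 and shape2 = 0.73·11.2422 = 8.21.

shape1 = 3.04, shape2 = 8.21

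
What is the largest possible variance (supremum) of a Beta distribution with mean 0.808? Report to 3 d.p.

For fixed mean μ the Beta variance is μ(1−μ)/(α+β+1), increasing as α+β decreases.
Its least upper bound (not attained) is μ(1−μ) = 0.808·0.192 = 0.155.

0.155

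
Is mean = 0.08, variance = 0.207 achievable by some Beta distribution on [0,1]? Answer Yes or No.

A Beta with mean μ has variance μ(1−μ)/(α+β+1) < μ(1−μ).
Here μ(1−μ) = 0.08×0.92 = 0.0736, and 0.207 ≥ 0.0736.

No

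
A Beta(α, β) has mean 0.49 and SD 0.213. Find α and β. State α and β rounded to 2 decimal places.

First σ² = 0.045369. Setting α = μn, β = (1−μ)n with n = α+β,
μ(1−μ)/(n+1) = 0.045369 ⇒ n+1 = 0.2499/0.045369 = 5.5082 ⇒ n = 4.5082.
Hence α = 0.49×4.5082 = 2.21, β = 0.51×4.5082 = 2.30.

α = 2.21, β = 2.30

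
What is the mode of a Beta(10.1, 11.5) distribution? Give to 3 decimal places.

The density x^(α−1)(1−x)^(β−1) is maximised at (α−1)/(α+β−2) = 9.1/19.6 = 0.464.

0.464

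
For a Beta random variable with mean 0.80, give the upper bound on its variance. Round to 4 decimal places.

0.1600

Var = μ(1−μ)/(α+β+1), which approaches μ(1−μ) as α+β → 0.
So the supremum is μ(1−μ) = 0.80×0.20 = 0.1600.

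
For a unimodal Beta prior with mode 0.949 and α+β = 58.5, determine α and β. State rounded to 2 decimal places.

For α,β>1 the mode is (α−1)/(α+β−2), so α = mode·(κ−2)+1 = 0.949×56.5+1 = 54.62.
And β = (1−mode)·(κ−2)+1 = 0.051×56.5+1 = 3.88.

α = 54.62, β = 3.88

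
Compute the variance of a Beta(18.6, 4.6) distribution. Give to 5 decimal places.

Var = αβ/[(α+β)²(α+β+1)] = (18.6×4.6)/(23.2²×24.2) = 85.56/13025.408 = 0.00657.

0.00657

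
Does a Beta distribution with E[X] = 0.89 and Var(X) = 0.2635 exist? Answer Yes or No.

No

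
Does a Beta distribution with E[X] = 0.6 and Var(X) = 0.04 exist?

For any Beta, Var(X) < E[X]·(1−E[X]).
Here μ(1−μ) = 0.6×0.4 = 0.24, and 0.04 < 0.24.

Yes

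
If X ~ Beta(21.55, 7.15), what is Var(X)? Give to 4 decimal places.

0.0063

α+β = 28.70 and αβ = 154.0825, so Var = αβ/[(α+β)²(α+β+1)] = 154.0825/24463.593000 = 0.0063.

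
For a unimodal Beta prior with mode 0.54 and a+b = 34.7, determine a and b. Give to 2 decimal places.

a = 18.66, b = 16.04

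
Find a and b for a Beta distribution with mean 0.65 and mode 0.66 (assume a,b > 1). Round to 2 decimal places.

Let s = a+b. Mean gives a = μs = 0.65s; mode gives (a−1)/(s−2) = 0.66.
Substituting: 0.65s − 1 = 0.66(s−2) = 0.66s − 1.32, so -0.01s = -0.32 and s = 32.0000.
Then a = 0.65×32.0000 = 20.80 and b = s−a = 11.20.

a = 20.80, b = 11.20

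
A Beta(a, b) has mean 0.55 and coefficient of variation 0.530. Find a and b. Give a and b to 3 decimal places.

a = 1.052, b = 0.861

σ = CV·μ = 0.530×0.55 = 0.29150, so σ² = 0.084972.
s+1 = μ(1−μ)/σ² = 0.2475/0.084972 = 2.9127, so s = a+b = 1.9127.
a = μs = 1.052, b = (1−μ)s = 0.861.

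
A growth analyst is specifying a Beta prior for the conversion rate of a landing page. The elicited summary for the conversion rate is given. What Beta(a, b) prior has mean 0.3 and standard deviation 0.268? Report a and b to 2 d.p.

a = 0.58, b = 1.35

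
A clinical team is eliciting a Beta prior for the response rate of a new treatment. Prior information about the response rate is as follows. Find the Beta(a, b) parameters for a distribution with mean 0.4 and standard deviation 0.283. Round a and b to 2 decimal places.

a = 0.80, b = 1.20

First σ² = 0.080089. Setting a = μn, b = (1−μ)n with n = a+b,
μ(1−μ)/(n+1) = 0.080089 ⇒ n+1 = 0.24/0.080089 = 2.9967 ⇒ n = 1.9967.
Hence a = 0.4×1.9967 = 0.80, b = 0.6×1.9967 = 1.20.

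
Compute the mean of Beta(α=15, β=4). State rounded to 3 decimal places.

0.789

The Beta mean is α/(α+β) = 15/(15+4) = 0.789.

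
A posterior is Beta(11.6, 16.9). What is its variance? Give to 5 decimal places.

0.00818

α+β = 28.5 and αβ = 196.04, so Var = αβ/[(α+β)²(α+β+1)] = 196.04/23961.375 = 0.00818.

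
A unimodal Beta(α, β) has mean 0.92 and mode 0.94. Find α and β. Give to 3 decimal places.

With s = α+β: μ = α/s and mode = (α−1)/(s−2). Eliminating α = μs,
μs − 1 = m(s−2) ⇒ s(μ−m) = 1−2m ⇒ s = -0.88/-0.02 = 44.0000.
So α = μs = 40.480, β = (1−μ)s = 3.520.

α = 40.480, β = 3.520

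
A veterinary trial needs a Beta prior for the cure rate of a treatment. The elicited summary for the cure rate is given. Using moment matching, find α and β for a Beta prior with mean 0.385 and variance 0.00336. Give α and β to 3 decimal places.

α = 26.745, β = 42.723

Write ν = α+β; then α = μν and Var = μ(1−μ)/(ν+1).
ν = μ(1−μ)/Var − 1 = 0.236775/0.00336 − 1 = 69.4688.
α = 0.385·69.4688 = 26.745, β = 0.615·69.4688 = 42.723.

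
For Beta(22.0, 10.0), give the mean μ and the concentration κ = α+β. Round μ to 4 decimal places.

κ = α+β = 22.0+10.0 = 32.0; μ = α/κ = 22.0/32.0 = 0.6875.

μ = 0.6875, κ = 32.0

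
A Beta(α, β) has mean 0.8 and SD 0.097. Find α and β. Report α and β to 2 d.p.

First σ² = 0.009409. Setting α = μn, β = (1−μ)n with n = α+β,
μ(1−μ)/(n+1) = 0.009409 ⇒ n+1 = 0.16/0.009409 = 17.0050 ⇒ n = 16.0050.
Hence α = 0.8×16.0050 = 12.80, β = 0.2×16.0050 = 3.20.

α = 12.80, β = 3.20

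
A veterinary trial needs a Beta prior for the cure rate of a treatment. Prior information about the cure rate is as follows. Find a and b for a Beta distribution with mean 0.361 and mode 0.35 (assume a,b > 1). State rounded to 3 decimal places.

a = 9.845, b = 17.427

With s = a+b: μ = a/s and mode = (a−1)/(s−2). Eliminating a = μs,
μs − 1 = m(s−2) ⇒ s(μ−m) = 1−2m ⇒ s = 0.30/0.011 = 27.2727.
So a = μs = 9.845, b = (1−μ)s = 17.427.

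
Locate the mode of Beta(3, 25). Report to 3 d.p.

0.077

The density x^(α−1)(1−x)^(β−1) is maximised at (α−1)/(α+β−2) = 2/26 = 0.077.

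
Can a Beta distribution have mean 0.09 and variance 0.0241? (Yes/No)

Yes

A Beta with mean μ has variance μ(1−μ)/(α+β+1) < μ(1−μ).
Here μ(1−μ) = 0.09×0.91 = 0.0819, and 0.0241 < 0.0819.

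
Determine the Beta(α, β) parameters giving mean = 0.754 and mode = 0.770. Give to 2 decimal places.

α = 25.45, β = 8.30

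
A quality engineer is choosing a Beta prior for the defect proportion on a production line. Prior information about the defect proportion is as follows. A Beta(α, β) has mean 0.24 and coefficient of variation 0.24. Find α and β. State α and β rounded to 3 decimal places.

α = 12.954, β = 41.022

Var = (CV·μ)² = (0.24×0.24)² = 0.003318.
α+β = μ(1−μ)/Var − 1 = 0.1824/0.003318 − 1 = 53.9769.
Thus α = 0.24·53.9769 = 12.954 and β = 0.76·53.9769 = 41.022.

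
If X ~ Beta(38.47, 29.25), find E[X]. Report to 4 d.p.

E[X] = α/(α+β) = 38.47/67.72 = 0.5681.

0.5681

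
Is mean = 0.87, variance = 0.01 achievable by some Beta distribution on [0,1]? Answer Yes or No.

Yes

The Beta variance bound is σ² < μ(1−μ).
Here μ(1−μ) = 0.87×0.13 = 0.1131, and 0.01 < 0.1131.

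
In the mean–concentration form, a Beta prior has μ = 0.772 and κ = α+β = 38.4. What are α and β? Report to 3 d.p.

α = μκ = 0.772×38.4 = 29.645 and β = (1−μ)κ = 0.228×38.4 = 8.755.

α = 29.645, β = 8.755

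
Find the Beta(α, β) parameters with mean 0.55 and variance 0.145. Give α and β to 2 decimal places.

Write ν = α+β; then α = μν and Var = μ(1−μ)/(ν+1).
ν = μ(1−μ)/Var − 1 = 0.2475/0.145 − 1 = 0.7069.
α = 0.55·0.7069 = 0.39, β = 0.45·0.7069 = 0.32.

α = 0.39, β = 0.32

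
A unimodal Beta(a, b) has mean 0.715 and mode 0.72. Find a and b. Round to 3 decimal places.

a = 62.920, b = 25.080

Let s = a+b. Mean gives a = μs = 0.715s; mode gives (a−1)/(s−2) = 0.72.
Substituting: 0.715s − 1 = 0.72(s−2) = 0.72s − 1.44, so -0.005s = -0.44 and s = 88.0000.
Then a = 0.715×88.0000 = 62.920 and b = s−a = 25.080.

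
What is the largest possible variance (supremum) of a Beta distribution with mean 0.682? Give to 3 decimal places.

For fixed mean μ the Beta variance is μ(1−μ)/(α+β+1), increasing as α+β decreases.
Its least upper bound (not attained) is μ(1−μ) = 0.682·0.318 = 0.217.

0.217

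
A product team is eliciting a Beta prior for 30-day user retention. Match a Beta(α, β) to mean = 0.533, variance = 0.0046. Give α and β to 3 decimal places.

Write ν = α+β; then α = μν and Var = μ(1−μ)/(ν+1).
ν = μ(1−μ)/Var − 1 = 0.248911/0.0046 − 1 = 53.1111.
α = 0.533·53.1111 = 28.308, β = 0.467·53.1111 = 24.803.

α = 28.308, β = 24.803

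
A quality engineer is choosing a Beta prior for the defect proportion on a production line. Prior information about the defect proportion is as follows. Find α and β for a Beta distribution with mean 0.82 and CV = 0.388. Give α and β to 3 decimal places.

Var = (CV·μ)² = (0.388×0.82)² = 0.101226.
α+β = μ(1−μ)/Var − 1 = 0.1476/0.101226 − 1 = 0.4581.
Thus α = 0.82·0.4581 = 0.376 and β = 0.18·0.4581 = 0.082.

α = 0.376, β = 0.082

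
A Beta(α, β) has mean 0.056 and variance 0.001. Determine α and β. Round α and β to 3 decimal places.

By moment matching, α+β = μ(1−μ)/σ² − 1 = (0.056·0.944)/0.001 − 1 = 52.8640 − 1 = 51.8640.
Since α/(α+β) = μ, α = 0.056·51.8640 = 2.904 and β = 0.944·51.8640 = 48.960.

α = 2.904, β = 48.960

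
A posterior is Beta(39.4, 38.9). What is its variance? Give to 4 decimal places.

0.0032

μ = 39.4/78.3 = 0.503193; Var = μ(1−μ)/(α+β+1) = 0.2499898/79.3 = 0.0032.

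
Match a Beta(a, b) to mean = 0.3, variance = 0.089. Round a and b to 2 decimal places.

a = 0.41, b = 0.95

Write ν = a+b; then a = μν and Var = μ(1−μ)/(ν+1).
ν = μ(1−μ)/Var − 1 = 0.21/0.089 − 1 = 1.3596.
a = 0.3·1.3596 = 0.41, b = 0.7·1.3596 = 0.95.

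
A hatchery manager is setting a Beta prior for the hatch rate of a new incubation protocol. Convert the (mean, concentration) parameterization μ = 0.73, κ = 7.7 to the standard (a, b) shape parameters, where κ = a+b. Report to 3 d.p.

a = 5.621, b = 2.079

Split κ in proportion μ : (1−μ): a = 0.73·7.7 = 5.621, b = 7.7 − 5.621 = 2.079.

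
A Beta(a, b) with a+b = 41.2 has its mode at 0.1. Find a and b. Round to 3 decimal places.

a = 4.920, b = 36.280

For a,b>1 the mode is (a−1)/(a+b−2), so a = mode·(κ−2)+1 = 0.1×39.2+1 = 4.920.
And b = (1−mode)·(κ−2)+1 = 0.9×39.2+1 = 36.280.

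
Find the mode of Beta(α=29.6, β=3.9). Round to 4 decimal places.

With α,β > 1, mode = (α−1)/(α+β−2) = 28.6/31.5 = 0.9079.

0.9079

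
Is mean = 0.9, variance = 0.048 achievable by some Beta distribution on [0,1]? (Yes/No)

Yes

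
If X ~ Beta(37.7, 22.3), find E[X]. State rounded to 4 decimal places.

0.6283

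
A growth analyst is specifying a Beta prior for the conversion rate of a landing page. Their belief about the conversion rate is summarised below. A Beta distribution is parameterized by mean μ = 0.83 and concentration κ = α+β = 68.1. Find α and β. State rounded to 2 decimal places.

α = 56.52, β = 11.58

α = μκ = 0.83×68.1 = 56.52 and β = (1−μ)κ = 0.17×68.1 = 11.58.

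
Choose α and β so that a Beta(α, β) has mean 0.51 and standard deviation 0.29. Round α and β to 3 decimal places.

α = 1.005, β = 0.966

σ² = 0.29² = 0.0841.
With s = α+β, Var = μ(1−μ)/(s+1), so s+1 = (0.51×0.49)/0.0841 = 2.9715 and s = 1.9715.
α = μs = 1.005, β = (1−μ)s = 0.966.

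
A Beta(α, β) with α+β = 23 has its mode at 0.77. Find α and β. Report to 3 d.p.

Since the density peak of Beta(α,β) is at (α−1)/(α+β−2),
α = 1 + 0.77(23−2) = 17.170 and β = 23 − 17.170 = 5.830.

α = 17.170, β = 5.830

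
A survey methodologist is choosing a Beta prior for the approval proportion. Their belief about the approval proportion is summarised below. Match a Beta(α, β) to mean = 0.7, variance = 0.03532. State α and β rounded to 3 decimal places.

By moment matching, α+β = μ(1−μ)/σ² − 1 = (0.7·0.3)/0.03532 − 1 = 5.9456 − 1 = 4.9456.
Since α/(α+β) = μ, α = 0.7·4.9456 = 3.462 and β = 0.3·4.9456 = 1.484.

α = 3.462, β = 1.484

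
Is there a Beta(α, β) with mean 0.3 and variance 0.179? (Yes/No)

Yes

The Beta variance bound is σ² < μ(1−μ).
Here μ(1−μ) = 0.3×0.7 = 0.21, and 0.179 < 0.21.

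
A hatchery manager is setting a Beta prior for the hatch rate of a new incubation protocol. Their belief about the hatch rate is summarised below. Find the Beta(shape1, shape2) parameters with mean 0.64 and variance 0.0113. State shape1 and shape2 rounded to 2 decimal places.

shape1 = 12.41, shape2 = 6.98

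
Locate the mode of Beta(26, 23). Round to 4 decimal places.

0.5319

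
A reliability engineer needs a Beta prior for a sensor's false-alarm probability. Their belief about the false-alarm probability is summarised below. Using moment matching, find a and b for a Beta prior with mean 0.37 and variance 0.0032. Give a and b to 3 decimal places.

By moment matching, a+b = μ(1−μ)/σ² − 1 = (0.37·0.63)/0.0032 − 1 = 72.8438 − 1 = 71.8438.
Since a/(a+b) = μ, a = 0.37·71.8438 = 26.582 and b = 0.63·71.8438 = 45.262.

a = 26.582, b = 45.262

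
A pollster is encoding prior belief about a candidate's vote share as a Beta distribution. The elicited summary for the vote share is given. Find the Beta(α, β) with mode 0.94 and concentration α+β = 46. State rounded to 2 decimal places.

Since the density peak of Beta(α,β) is at (α−1)/(α+β−2),
α = 1 + 0.94(46−2) = 42.36 and β = 46 − 42.36 = 3.64.

α = 42.36, β = 3.64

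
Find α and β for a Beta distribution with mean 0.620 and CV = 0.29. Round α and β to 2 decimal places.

σ = CV·μ = 0.29×0.620 = 0.17980, so σ² = 0.032328.
s+1 = μ(1−μ)/σ² = 0.235600/0.032328 = 7.2878, so s = α+β = 6.2878.
α = μs = 3.90, β = (1−μ)s = 2.39.

α = 3.90, β = 2.39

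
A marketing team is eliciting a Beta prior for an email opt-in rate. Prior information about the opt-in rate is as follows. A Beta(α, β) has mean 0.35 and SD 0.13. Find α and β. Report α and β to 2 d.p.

α = 4.36, β = 8.10

Variance = 0.13² = 0.0169. The moment-matching identity α+β = μ(1−μ)/Var − 1 gives
α+β = 0.2275/0.0169 − 1 = 12.4615, so α = μ·12.4615 = 4.36 and β = (1−μ)·12.4615 = 8.10.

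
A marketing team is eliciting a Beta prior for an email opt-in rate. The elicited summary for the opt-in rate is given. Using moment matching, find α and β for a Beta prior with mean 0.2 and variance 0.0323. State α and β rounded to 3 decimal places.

Write ν = α+β; then α = μν and Var = μ(1−μ)/(ν+1).
ν = μ(1−μ)/Var − 1 = 0.16/0.0323 − 1 = 3.9536.
α = 0.2·3.9536 = 0.791, β = 0.8·3.9536 = 3.163.

α = 0.791, β = 3.163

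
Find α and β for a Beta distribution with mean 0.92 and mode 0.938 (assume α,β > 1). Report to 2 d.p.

With s = α+β: μ = α/s and mode = (α−1)/(s−2). Eliminating α = μs,
μs − 1 = m(s−2) ⇒ s(μ−m) = 1−2m ⇒ s = -0.876/-0.018 = 48.6667.
So α = μs = 44.77, β = (1−μ)s = 3.89.

α = 44.77, β = 3.89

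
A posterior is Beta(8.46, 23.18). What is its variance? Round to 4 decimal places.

0.0060

α+β = 31.64 and αβ = 196.1028, so Var = αβ/[(α+β)²(α+β+1)] = 196.1028/32675.564544 = 0.0060.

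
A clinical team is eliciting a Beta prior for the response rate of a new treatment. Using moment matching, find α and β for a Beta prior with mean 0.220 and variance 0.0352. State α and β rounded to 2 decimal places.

α = 0.85, β = 3.02

By moment matching, α+β = μ(1−μ)/σ² − 1 = (0.220·0.780)/0.0352 − 1 = 4.8750 − 1 = 3.8750.
Since α/(α+β) = μ, α = 0.220·3.8750 = 0.85 and β = 0.780·3.8750 = 3.02.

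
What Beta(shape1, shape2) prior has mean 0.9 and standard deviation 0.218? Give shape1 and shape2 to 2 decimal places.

shape1 = 0.80, shape2 = 0.09

σ² = 0.218² = 0.047524.
With s = shape1+shape2, Var = μ(1−μ)/(s+1), so s+1 = (0.9×0.1)/0.047524 = 1.8938 and s = 0.8938.
shape1 = μs = 0.80, shape2 = (1−μ)s = 0.09.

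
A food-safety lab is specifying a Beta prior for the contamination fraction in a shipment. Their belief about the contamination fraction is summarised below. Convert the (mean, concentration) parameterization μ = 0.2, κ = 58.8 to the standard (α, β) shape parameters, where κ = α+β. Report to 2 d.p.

α = 11.76, β = 47.04

α = μκ = 0.2×58.8 = 11.76 and β = (1−μ)κ = 0.8×58.8 = 47.04.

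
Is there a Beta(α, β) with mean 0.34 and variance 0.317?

No

A Beta with mean μ has variance μ(1−μ)/(α+β+1) < μ(1−μ).
Here μ(1−μ) = 0.34×0.66 = 0.2244, and 0.317 ≥ 0.2244.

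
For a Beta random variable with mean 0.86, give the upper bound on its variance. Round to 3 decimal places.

For fixed mean μ the Beta variance is μ(1−μ)/(α+β+1), increasing as α+β decreases.
Its least upper bound (not attained) is μ(1−μ) = 0.86·0.14 = 0.120.

0.120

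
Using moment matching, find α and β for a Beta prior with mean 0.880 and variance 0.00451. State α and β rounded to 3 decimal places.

α = 19.725, β = 2.690

Let s = α+β. The Beta variance is μ(1−μ)/(s+1).
So s+1 = μ(1−μ)/σ² = (0.880×0.120)/0.00451 = 0.105600/0.00451 = 23.4146, giving s = 22.4146.
Then α = μs = 0.880×22.4146 = 19.725 and β = (1−μ)s = 0.120×22.4146 = 2.690.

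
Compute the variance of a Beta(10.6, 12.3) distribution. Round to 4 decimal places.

0.0104

Var = αβ/[(α+β)²(α+β+1)] = (10.6×12.3)/(22.9²×23.9) = 130.38/12533.399 = 0.0104.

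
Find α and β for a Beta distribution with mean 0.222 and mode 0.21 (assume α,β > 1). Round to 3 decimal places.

α = 10.730, β = 37.603

Let s = α+β. Mean gives α = μs = 0.222s; mode gives (α−1)/(s−2) = 0.21.
Substituting: 0.222s − 1 = 0.21(s−2) = 0.21s − 0.42, so 0.012s = 0.58 and s = 48.3333.
Then α = 0.222×48.3333 = 10.730 and β = s−α = 37.603.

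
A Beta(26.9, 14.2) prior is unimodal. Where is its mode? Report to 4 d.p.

0.6624

The density x^(α−1)(1−x)^(β−1) is maximised at (α−1)/(α+β−2) = 25.9/39.1 = 0.6624.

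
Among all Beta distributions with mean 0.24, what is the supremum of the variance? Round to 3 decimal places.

Var = μ(1−μ)/(α+β+1), which approaches μ(1−μ) as α+β → 0.
So the supremum is μ(1−μ) = 0.24×0.76 = 0.182.

0.182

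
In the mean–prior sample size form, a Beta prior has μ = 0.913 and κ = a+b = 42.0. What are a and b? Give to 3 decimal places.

a = μκ = 0.913×42.0 = 38.346 and b = (1−μ)κ = 0.087×42.0 = 3.654.

a = 38.346, b = 3.654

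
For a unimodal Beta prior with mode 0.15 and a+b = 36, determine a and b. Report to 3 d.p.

Since the density peak of Beta(a,b) is at (a−1)/(a+b−2),
a = 1 + 0.15(36−2) = 6.100 and b = 36 − 6.100 = 29.900.

a = 6.100, b = 29.900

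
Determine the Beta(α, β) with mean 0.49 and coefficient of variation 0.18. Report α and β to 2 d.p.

α = 15.25, β = 15.87

σ = CV·μ = 0.18×0.49 = 0.08820, so σ² = 0.007779.
s+1 = μ(1−μ)/σ² = 0.2499/0.007779 = 32.1240, so s = α+β = 31.1240.
α = μs = 15.25, β = (1−μ)s = 15.87.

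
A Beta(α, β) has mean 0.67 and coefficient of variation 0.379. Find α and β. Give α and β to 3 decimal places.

Var = (CV·μ)² = (0.379×0.67)² = 0.064480.
α+β = μ(1−μ)/Var − 1 = 0.2211/0.064480 − 1 = 2.4289.
Thus α = 0.67·2.4289 = 1.627 and β = 0.33·2.4289 = 0.802.

α = 1.627, β = 0.802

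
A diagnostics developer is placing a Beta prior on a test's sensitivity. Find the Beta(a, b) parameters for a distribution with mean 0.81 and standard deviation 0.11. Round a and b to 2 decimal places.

a = 9.49, b = 2.23

Variance = 0.11² = 0.0121. The moment-matching identity a+b = μ(1−μ)/Var − 1 gives
a+b = 0.1539/0.0121 − 1 = 11.7190, so a = μ·11.7190 = 9.49 and b = (1−μ)·11.7190 = 2.23.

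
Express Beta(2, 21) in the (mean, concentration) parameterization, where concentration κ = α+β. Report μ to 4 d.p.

μ = 0.0870, κ = 23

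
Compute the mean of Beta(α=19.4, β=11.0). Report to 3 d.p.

E[X] = α/(α+β) = 19.4/30.4 = 0.638.

0.638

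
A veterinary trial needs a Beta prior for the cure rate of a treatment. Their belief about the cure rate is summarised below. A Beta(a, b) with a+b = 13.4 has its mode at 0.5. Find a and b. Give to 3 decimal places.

a = 6.700, b = 6.700

Since the density peak of Beta(a,b) is at (a−1)/(a+b−2),
a = 1 + 0.5(13.4−2) = 6.700 and b = 13.4 − 6.700 = 6.700.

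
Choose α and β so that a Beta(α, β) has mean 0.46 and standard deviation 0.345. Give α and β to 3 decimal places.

α = 0.500, β = 0.587

First σ² = 0.119025. Setting α = μn, β = (1−μ)n with n = α+β,
μ(1−μ)/(n+1) = 0.119025 ⇒ n+1 = 0.2484/0.119025 = 2.0870 ⇒ n = 1.0870.
Hence α = 0.46×1.0870 = 0.500, β = 0.54×1.0870 = 0.587.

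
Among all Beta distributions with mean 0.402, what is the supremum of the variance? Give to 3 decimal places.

0.240

For fixed mean μ the Beta variance is μ(1−μ)/(α+β+1), increasing as α+β decreases.
Its least upper bound (not attained) is μ(1−μ) = 0.402·0.598 = 0.240.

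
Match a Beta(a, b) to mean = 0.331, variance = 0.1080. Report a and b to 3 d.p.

Write ν = a+b; then a = μν and Var = μ(1−μ)/(ν+1).
ν = μ(1−μ)/Var − 1 = 0.221439/0.1080 − 1 = 1.0504.
a = 0.331·1.0504 = 0.348, b = 0.669·1.0504 = 0.703.

a = 0.348, b = 0.703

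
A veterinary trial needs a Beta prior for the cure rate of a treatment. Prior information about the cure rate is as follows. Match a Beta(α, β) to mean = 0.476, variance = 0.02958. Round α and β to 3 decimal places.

By moment matching, α+β = μ(1−μ)/σ² − 1 = (0.476·0.524)/0.02958 − 1 = 8.4322 − 1 = 7.4322.
Since α/(α+β) = μ, α = 0.476·7.4322 = 3.538 and β = 0.524·7.4322 = 3.894.

α = 3.538, β = 3.894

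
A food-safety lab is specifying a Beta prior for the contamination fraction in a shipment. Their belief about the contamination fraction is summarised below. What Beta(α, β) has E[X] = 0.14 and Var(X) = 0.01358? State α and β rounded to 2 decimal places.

α = 1.10, β = 6.76

Write ν = α+β; then α = μν and Var = μ(1−μ)/(ν+1).
ν = μ(1−μ)/Var − 1 = 0.1204/0.01358 − 1 = 7.8660.
α = 0.14·7.8660 = 1.10, β = 0.86·7.8660 = 6.76.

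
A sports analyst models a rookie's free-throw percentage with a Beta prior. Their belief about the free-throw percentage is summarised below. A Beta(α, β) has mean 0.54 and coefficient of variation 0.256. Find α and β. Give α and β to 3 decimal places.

α = 6.479, β = 5.519

Var = (CV·μ)² = (0.256×0.54)² = 0.019110.
α+β = μ(1−μ)/Var − 1 = 0.2484/0.019110 − 1 = 11.9982.
Thus α = 0.54·11.9982 = 6.479 and β = 0.46·11.9982 = 5.519.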